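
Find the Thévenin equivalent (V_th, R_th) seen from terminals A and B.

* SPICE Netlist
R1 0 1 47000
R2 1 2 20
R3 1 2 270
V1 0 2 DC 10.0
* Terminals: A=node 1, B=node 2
Step 1 — V_th is the open-circuit voltage V_A - V_B (nothing connected across the terminals).
Nodal analysis, taking node 2 as the 0 V reference.
Source V1 fixes V_0 = 10 V.
KCL at each unknown node (sum of currents leaving = 0; resistances in Ω):
  Node 1: (V_1 - 10)/47000 + (V_1 - 0)/20 + (V_1 - 0)/270 = 0
Collecting terms: 0.05372 × V_1 = 0.0002128  =>  V_1 = 0.00396 V
V_th = V_1 - V_2 = 0.00396 - 0 = 0.00396 V
Step 2 — R_th: zero the source — replace V1 by a short circuit (node 2 merges into node 0) — and find the resistance seen between A (node 1) and B (node 0).
Reduce the network between node 1 (A) and node 0 (B) by series/parallel combination:
  Rp1 = R1 ‖ R2 ‖ R3 (parallel, all between nodes 0 and 1) = 1/(1/47000 + 1/20 + 1/270) = 18.61 Ω
R_th = 18.61 Ω

Final answer: V_th = 0.00396 V, R_th = 18.61 Ω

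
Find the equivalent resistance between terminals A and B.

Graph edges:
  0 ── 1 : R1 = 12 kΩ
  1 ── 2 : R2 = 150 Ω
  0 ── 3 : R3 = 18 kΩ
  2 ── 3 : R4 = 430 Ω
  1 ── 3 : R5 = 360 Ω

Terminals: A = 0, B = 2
The network is not a plain series/parallel combination. Inject a 1 A test current into terminal A (node 0) and return it from terminal B (node 2); then R_eq = V_A / (1 A).
Nodal analysis, taking node 2 as the 0 V reference.
Current source I_test pushes 1 A into node 0 and draws it out of node 2.
KCL at each unknown node (sum of currents leaving = 0; resistances in Ω):
  Node 0: (V_0 - V_1)/12000 + (V_0 - V_3)/18000 - 1 = 0
  Node 1: (V_1 - V_0)/12000 + (V_1 - 0)/150 + (V_1 - V_3)/360 = 0
  Node 3: (V_3 - V_0)/18000 + (V_3 - V_1)/360 + (V_3 - 0)/430 = 0
Collecting terms (coefficients in siemens):
  0.0001389·V_0 - 0.00008333·V_1 - 0.00005556·V_3 = 1
  0.009528·V_1 - 0.00008333·V_0 - 0.002778·V_3 = 0
  0.005159·V_3 - 0.00005556·V_0 - 0.002778·V_1 = 0
Solving these 3 simultaneous equations (Gaussian elimination) gives:
  V_0 = 7316 V, V_1 = 103.1 V, V_3 = 134.3 V
R_eq = V_0 / 1 A = 7316 Ω = 7.316 kΩ

Final answer: 7.316 kΩ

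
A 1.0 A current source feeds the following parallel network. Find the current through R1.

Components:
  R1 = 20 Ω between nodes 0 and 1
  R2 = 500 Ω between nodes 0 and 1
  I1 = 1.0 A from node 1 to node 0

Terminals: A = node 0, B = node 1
All resistors sit directly between nodes 0 and 1, so they are in parallel and share one voltage V; the full source current 1 A splits among them.
1/R_par = 1/20 + 1/500 = 0.052 S  =>  R_par = 19.23 Ω
V = I × R_par = 1 × 19.23 = 19.23 V
I_R1 = V/R1 = 19.23/20 = 0.9615 A

Final answer: 0.9615 A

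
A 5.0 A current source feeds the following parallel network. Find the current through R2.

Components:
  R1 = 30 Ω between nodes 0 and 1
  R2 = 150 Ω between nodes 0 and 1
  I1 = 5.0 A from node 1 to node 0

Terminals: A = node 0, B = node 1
All resistors sit directly between nodes 0 and 1, so they are in parallel and share one voltage V; the full source current 5 A splits among them.
1/R_par = 1/30 + 1/150 = 0.04 S  =>  R_par = 25 Ω
V = I × R_par = 5 × 25 = 125 V
I_R2 = V/R2 = 125/150 = 0.8333 A

Final answer: 0.8333 A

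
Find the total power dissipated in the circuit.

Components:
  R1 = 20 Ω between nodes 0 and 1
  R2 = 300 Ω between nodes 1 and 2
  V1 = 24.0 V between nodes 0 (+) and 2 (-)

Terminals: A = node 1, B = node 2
Nodal analysis, taking node 2 as the 0 V reference.
Source V1 fixes V_0 = 24 V.
KCL at each unknown node (sum of currents leaving = 0; resistances in Ω):
  Node 1: (V_1 - 24)/20 + (V_1 - 0)/300 = 0
Collecting terms: 0.05333 × V_1 = 1.2  =>  V_1 = 22.5 V
Power in each resistor, P = (ΔV)²/R:
  P_R1 = (24 - 22.5)²/20 = 0.1125 W
  P_R2 = (22.5 - 0)²/300 = 1.688 W
P_total = P_R1 + P_R2 = 1.8 W

Final answer: 1.8 W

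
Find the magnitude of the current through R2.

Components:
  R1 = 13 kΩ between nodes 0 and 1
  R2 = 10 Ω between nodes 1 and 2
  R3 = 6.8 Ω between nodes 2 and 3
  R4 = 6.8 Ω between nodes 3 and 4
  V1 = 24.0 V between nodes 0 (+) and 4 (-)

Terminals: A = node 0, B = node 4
Nodal analysis, taking node 4 as the 0 V reference.
Source V1 fixes V_0 = 24 V.
KCL at each unknown node (sum of currents leaving = 0; resistances in Ω):
  Node 1: (V_1 - 24)/13000 + (V_1 - V_2)/10 = 0
  Node 2: (V_2 - V_1)/10 + (V_2 - V_3)/6.8 = 0
  Node 3: (V_3 - V_2)/6.8 + (V_3 - 0)/6.8 = 0
Collecting terms (coefficients in siemens):
  0.1001·V_1 - 0.1·V_2 = 0.001846
  0.2471·V_2 - 0.1·V_1 - 0.1471·V_3 = 0
  0.2941·V_3 - 0.1471·V_2 = 0
Solving these 3 simultaneous equations (Gaussian elimination) gives:
  V_1 = 0.04349 V, V_2 = 0.02506 V, V_3 = 0.01253 V
I_R2 = (V_1 - V_2)/R2 = (0.04349 - 0.02506)/10 = 0.001843 A
|I_R2| = 0.001843 A

Final answer: |I_R2| = 0.001843 A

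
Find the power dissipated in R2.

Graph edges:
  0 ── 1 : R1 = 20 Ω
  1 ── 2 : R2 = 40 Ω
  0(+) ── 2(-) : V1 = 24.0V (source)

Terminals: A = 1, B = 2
Nodal analysis, taking node 2 as the 0 V reference.
Source V1 fixes V_0 = 24 V.
KCL at each unknown node (sum of currents leaving = 0; resistances in Ω):
  Node 1: (V_1 - 24)/20 + (V_1 - 0)/40 = 0
Collecting terms: 0.075 × V_1 = 1.2  =>  V_1 = 16 V
I_R2 = (V_1 - V_2)/R2 = (16 - 0)/40 = 0.4 A
P_R2 = I_R2² × R2 = (0.4)² × 40 = 6.4 W

Final answer: 6.4 W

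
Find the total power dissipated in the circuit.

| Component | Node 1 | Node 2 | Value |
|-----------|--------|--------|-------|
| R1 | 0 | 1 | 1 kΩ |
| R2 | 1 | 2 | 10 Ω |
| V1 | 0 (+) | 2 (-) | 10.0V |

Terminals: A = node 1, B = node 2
Nodal analysis, taking node 2 as the 0 V reference.
Source V1 fixes V_0 = 10 V.
KCL at each unknown node (sum of currents leaving = 0; resistances in Ω):
  Node 1: (V_1 - 10)/1000 + (V_1 - 0)/10 = 0
Collecting terms: 0.101 × V_1 = 0.01  =>  V_1 = 0.09901 V
Power in each resistor, P = (ΔV)²/R:
  P_R1 = (10 - 0.09901)²/1000 = 0.09803 W
  P_R2 = (0.09901 - 0)²/10 = 0.0009803 W
P_total = P_R1 + P_R2 = 0.09901 W

Final answer: 0.09901 W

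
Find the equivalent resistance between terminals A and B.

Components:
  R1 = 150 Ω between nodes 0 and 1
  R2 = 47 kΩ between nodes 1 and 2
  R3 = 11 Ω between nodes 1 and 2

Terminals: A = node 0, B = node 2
Reduce the network between node 0 (A) and node 2 (B) by series/parallel combination:
  Rp1 = R2 ‖ R3 (parallel, both between nodes 1 and 2) = 1/(1/47000 + 1/11) = 11 Ω
  Rs1 = R1 + Rp1 (series, joined only at node 1) = 150 + 11 = 161 Ω
R_eq = 161 Ω

Final answer: 161 Ω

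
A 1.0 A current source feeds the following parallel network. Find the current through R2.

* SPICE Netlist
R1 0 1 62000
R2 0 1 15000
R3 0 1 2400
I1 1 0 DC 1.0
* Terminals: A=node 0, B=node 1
All resistors sit directly between nodes 0 and 1, so they are in parallel and share one voltage V; the full source current 1 A splits among them.
1/R_par = 1/62000 + 1/15000 + 1/2400 = 0.0004995 S  =>  R_par = 2002 Ω
V = I × R_par = 1 × 2002 = 2002 V
I_R2 = V/R2 = 2002/15000 = 0.1335 A

Final answer: 0.1335 A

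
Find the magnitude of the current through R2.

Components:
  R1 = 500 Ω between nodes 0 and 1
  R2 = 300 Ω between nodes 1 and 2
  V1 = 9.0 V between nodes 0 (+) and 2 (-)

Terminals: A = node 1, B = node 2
Nodal analysis, taking node 2 as the 0 V reference.
Source V1 fixes V_0 = 9 V.
KCL at each unknown node (sum of currents leaving = 0; resistances in Ω):
  Node 1: (V_1 - 9)/500 + (V_1 - 0)/300 = 0
Collecting terms: 0.005333 × V_1 = 0.018  =>  V_1 = 3.375 V
I_R2 = (V_1 - V_2)/R2 = (3.375 - 0)/300 = 0.01125 A
|I_R2| = 0.01125 A

Final answer: |I_R2| = 0.01125 A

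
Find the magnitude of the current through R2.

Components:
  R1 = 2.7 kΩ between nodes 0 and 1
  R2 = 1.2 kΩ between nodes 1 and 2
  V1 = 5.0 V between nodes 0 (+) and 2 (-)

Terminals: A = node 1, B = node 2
Nodal analysis, taking node 2 as the 0 V reference.
Source V1 fixes V_0 = 5 V.
KCL at each unknown node (sum of currents leaving = 0; resistances in Ω):
  Node 1: (V_1 - 5)/2700 + (V_1 - 0)/1200 = 0
Collecting terms: 0.001204 × V_1 = 0.001852  =>  V_1 = 1.538 V
I_R2 = (V_1 - V_2)/R2 = (1.538 - 0)/1200 = 0.001282 A
|I_R2| = 0.001282 A

Final answer: |I_R2| = 0.001282 A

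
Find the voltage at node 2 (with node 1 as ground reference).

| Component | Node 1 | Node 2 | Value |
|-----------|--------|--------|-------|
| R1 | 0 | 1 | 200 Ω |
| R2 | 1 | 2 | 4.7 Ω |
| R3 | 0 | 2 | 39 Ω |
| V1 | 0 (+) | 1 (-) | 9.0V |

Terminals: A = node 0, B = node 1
Nodal analysis, taking node 1 as the 0 V reference.
Source V1 fixes V_0 = 9 V.
KCL at each unknown node (sum of currents leaving = 0; resistances in Ω):
  Node 2: (V_2 - 0)/4.7 + (V_2 - 9)/39 = 0
Collecting terms: 0.2384 × V_2 = 0.2308  =>  V_2 = 0.968 V
The requested potential is V_2 = 0.968 V.

Final answer: V_2 = 0.968 V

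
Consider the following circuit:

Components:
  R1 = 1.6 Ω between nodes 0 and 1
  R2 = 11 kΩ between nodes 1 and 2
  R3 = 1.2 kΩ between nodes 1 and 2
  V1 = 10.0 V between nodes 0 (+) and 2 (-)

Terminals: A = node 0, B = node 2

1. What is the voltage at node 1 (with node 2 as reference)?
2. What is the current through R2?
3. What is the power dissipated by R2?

Nodal analysis, taking node 2 as the 0 V reference.
Source V1 fixes V_0 = 10 V.
KCL at each unknown node (sum of currents leaving = 0; resistances in Ω):
  Node 1: (V_1 - 10)/1.6 + (V_1 - 0)/11000 + (V_1 - 0)/1200 = 0
Collecting terms: 0.6259 × V_1 = 6.25  =>  V_1 = 9.985 V
Part 1:
  Read off the nodal solution: V_1 = 9.985 V
Part 2:
  I_R2 = (V_1 - V_2)/R2 = (9.985 - 0)/11000 = 0.0009077 A
  Magnitude: I_R2 = 0.0009077 A
Part 3:
  I_R2 = (V_1 - V_2)/R2 = (9.985 - 0)/11000 = 0.0009077 A
  P_R2 = I_R2² × R2 = (0.0009077)² × 11000 = 0.009064 W

Final answers:
1. V_1 = 9.985 V
2. I_R2 = 0.0009077 A
3. P_R2 = 0.009064 W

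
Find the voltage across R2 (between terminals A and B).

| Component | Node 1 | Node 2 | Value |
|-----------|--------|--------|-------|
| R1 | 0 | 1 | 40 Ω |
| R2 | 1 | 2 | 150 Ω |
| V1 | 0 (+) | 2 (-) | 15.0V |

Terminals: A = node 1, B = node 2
R1 and R2 are in series across V1 (node 0 → node 1 → node 2), and the output A–B is taken across R2, so this is a voltage divider.
Series current: I = V1/(R1 + R2) = 15/(40 + 150) = 15/190 = 0.07895 A
V_R2 = I × R2 = V1 × R2/(R1 + R2) = 15 × 150/190 = 11.84 V

Final answer: 11.84 V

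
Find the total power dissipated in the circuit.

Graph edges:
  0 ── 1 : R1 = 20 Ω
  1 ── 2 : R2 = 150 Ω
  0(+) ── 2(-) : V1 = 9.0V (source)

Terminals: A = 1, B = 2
Nodal analysis, taking node 2 as the 0 V reference.
Source V1 fixes V_0 = 9 V.
KCL at each unknown node (sum of currents leaving = 0; resistances in Ω):
  Node 1: (V_1 - 9)/20 + (V_1 - 0)/150 = 0
Collecting terms: 0.05667 × V_1 = 0.45  =>  V_1 = 7.941 V
Power in each resistor, P = (ΔV)²/R:
  P_R1 = (9 - 7.941)²/20 = 0.05606 W
  P_R2 = (7.941 - 0)²/150 = 0.4204 W
P_total = P_R1 + P_R2 = 0.4765 W

Final answer: 0.4765 W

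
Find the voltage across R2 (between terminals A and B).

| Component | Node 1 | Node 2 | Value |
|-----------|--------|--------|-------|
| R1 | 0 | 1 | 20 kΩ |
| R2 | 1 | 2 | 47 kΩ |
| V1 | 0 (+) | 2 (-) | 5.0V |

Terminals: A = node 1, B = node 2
R1 and R2 are in series across V1 (node 0 → node 1 → node 2), and the output A–B is taken across R2, so this is a voltage divider.
Series current: I = V1/(R1 + R2) = 5/(20000 + 47000) = 5/67000 = 0.00007463 A
V_R2 = I × R2 = V1 × R2/(R1 + R2) = 5 × 47000/67000 = 3.507 V

Final answer: 3.507 V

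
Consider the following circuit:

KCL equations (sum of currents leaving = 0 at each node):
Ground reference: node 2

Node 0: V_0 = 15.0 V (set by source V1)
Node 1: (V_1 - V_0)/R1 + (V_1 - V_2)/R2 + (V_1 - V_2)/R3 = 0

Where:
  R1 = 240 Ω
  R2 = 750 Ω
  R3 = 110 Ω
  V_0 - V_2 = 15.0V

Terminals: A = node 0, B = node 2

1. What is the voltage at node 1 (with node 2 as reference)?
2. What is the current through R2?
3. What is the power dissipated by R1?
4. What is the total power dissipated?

Nodal analysis, taking node 2 as the 0 V reference.
Source V1 fixes V_0 = 15 V.
KCL at each unknown node (sum of currents leaving = 0; resistances in Ω):
  Node 1: (V_1 - 15)/240 + (V_1 - 0)/750 + (V_1 - 0)/110 = 0
Collecting terms: 0.01459 × V_1 = 0.0625  =>  V_1 = 4.283 V
Part 1:
  Read off the nodal solution: V_1 = 4.283 V
Part 2:
  I_R2 = (V_1 - V_2)/R2 = (4.283 - 0)/750 = 0.005711 A
  Magnitude: I_R2 = 0.005711 A
Part 3:
  I_R1 = (V_0 - V_1)/R1 = (15 - 4.283)/240 = 0.04465 A
  P_R1 = I_R1² × R1 = (0.04465)² × 240 = 0.4785 W
Part 4:
  Power in each resistor, P = (ΔV)²/R:
    P_R1 = (15 - 4.283)²/240 = 0.4785 W
    P_R2 = (4.283 - 0)²/750 = 0.02446 W
    P_R3 = (4.283 - 0)²/110 = 0.1668 W
  P_total = P_R1 + P_R2 + P_R3 = 0.6698 W

Final answers:
1. V_1 = 4.283 V
2. I_R2 = 0.005711 A
3. P_R1 = 0.4785 W
4. P_total = 0.6698 W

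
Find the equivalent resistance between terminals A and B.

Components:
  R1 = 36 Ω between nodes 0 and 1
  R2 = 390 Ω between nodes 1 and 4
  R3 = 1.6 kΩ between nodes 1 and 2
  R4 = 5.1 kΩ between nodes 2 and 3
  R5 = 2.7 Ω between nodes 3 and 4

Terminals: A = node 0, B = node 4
Reduce the network between node 0 (A) and node 4 (B) by series/parallel combination:
  Rs1 = R3 + R4 (series, joined only at node 2) = 1600 + 5100 = 6700 Ω
  Rs2 = R5 + Rs1 (series, joined only at node 3) = 2.7 + 6700 = 6703 Ω
  Rp1 = R2 ‖ Rs2 (parallel, both between nodes 1 and 4) = 1/(1/390 + 1/6703) = 368.6 Ω
  Rs3 = R1 + Rp1 (series, joined only at node 1) = 36 + 368.6 = 404.6 Ω
R_eq = 404.6 Ω

Final answer: 404.6 Ω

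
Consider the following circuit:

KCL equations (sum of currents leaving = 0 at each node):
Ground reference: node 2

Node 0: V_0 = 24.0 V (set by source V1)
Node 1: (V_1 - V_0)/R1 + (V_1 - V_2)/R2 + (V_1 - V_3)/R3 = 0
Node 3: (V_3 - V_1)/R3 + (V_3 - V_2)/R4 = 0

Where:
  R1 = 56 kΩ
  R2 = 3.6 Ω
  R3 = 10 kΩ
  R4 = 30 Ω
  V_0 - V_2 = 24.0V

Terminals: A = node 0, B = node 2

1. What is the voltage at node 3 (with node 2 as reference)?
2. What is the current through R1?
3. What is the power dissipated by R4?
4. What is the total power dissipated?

Nodal analysis, taking node 2 as the 0 V reference.
Source V1 fixes V_0 = 24 V.
KCL at each unknown node (sum of currents leaving = 0; resistances in Ω):
  Node 1: (V_1 - 24)/56000 + (V_1 - 0)/3.6 + (V_1 - V_3)/10000 = 0
  Node 3: (V_3 - V_1)/10000 + (V_3 - 0)/30 = 0
Collecting terms (coefficients in siemens):
  0.2779·V_1 - 0.0001·V_3 = 0.0004286
  0.03343·V_3 - 0.0001·V_1 = 0
Determinant D = (0.2779)(0.03343) - (-0.0001)(-0.0001) = 0.009291
V_1 = [(0.0004286)(0.03343) - (-0.0001)(0)]/D = 0.001542 V
V_3 = [(0.2779)(0) - (0.0004286)(-0.0001)]/D = 0.000004613 V
Part 1:
  Read off the nodal solution: V_3 = 0.000004613 V
Part 2:
  I_R1 = (V_0 - V_1)/R1 = (24 - 0.001542)/56000 = 0.0004285 A
  Magnitude: I_R1 = 0.0004285 A
Part 3:
  I_R4 = (V_2 - V_3)/R4 = (0 - 0.000004613)/30 = -0.0000001538 A
  P_R4 = I_R4² × R4 = (-0.0000001538)² × 30 = 0.0000000000007093 W
Part 4:
  Power in each resistor, P = (ΔV)²/R:
    P_R1 = (24 - 0.001542)²/56000 = 0.01028 W
    P_R2 = (0.001542 - 0)²/3.6 = 0.0000006607 W
    P_R3 = (0.001542 - 0.000004613)²/10000 = 0.0000000002364 W
    P_R4 = (0 - 0.000004613)²/30 = 0.0000000000007093 W
  P_total = P_R1 + P_R2 + P_R3 + P_R4 = 0.01029 W

Final answers:
1. V_3 = 4.613e-06 V
2. I_R1 = 0.0004285 A
3. P_R4 = 7.093e-13 W
4. P_total = 0.01029 W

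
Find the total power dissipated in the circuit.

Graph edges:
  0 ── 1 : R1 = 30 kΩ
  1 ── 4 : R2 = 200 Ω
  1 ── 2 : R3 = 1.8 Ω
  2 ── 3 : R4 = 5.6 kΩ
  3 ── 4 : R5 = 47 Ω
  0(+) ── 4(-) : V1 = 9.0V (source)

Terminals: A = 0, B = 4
Nodal analysis, taking node 4 as the 0 V reference.
Source V1 fixes V_0 = 9 V.
KCL at each unknown node (sum of currents leaving = 0; resistances in Ω):
  Node 1: (V_1 - 9)/30000 + (V_1 - 0)/200 + (V_1 - V_2)/1.8 = 0
  Node 2: (V_2 - V_1)/1.8 + (V_2 - V_3)/5600 = 0
  Node 3: (V_3 - V_2)/5600 + (V_3 - 0)/47 = 0
Collecting terms (coefficients in siemens):
  0.5606·V_1 - 0.5556·V_2 = 0.0003
  0.5557·V_2 - 0.5556·V_1 - 0.0001786·V_3 = 0
  0.02146·V_3 - 0.0001786·V_2 = 0
Solving these 3 simultaneous equations (Gaussian elimination) gives:
  V_1 = 0.05758 V, V_2 = 0.05756 V, V_3 = 0.0004791 V
Power in each resistor, P = (ΔV)²/R:
  P_R1 = (9 - 0.05758)²/30000 = 0.002666 W
  P_R2 = (0.05758 - 0)²/200 = 0.00001658 W
  P_R3 = (0.05758 - 0.05756)²/1.8 = 0.000000000187 W
  P_R4 = (0.05756 - 0.0004791)²/5600 = 0.0000005818 W
  P_R5 = (0.0004791 - 0)²/47 = 0.000000004883 W
P_total = P_R1 + P_R2 + P_R3 + P_R4 + P_R5 = 0.002683 W

Final answer: 0.002683 W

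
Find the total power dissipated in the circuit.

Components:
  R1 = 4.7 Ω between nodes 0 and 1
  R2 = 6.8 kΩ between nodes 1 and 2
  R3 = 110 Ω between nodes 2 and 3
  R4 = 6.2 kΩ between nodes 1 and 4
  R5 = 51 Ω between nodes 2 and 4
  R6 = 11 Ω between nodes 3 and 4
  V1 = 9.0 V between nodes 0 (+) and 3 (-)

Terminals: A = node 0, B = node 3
Nodal analysis, taking node 3 as the 0 V reference.
Source V1 fixes V_0 = 9 V.
KCL at each unknown node (sum of currents leaving = 0; resistances in Ω):
  Node 1: (V_1 - 9)/4.7 + (V_1 - V_2)/6800 + (V_1 - V_4)/6200 = 0
  Node 2: (V_2 - V_1)/6800 + (V_2 - 0)/110 + (V_2 - V_4)/51 = 0
  Node 4: (V_4 - V_1)/6200 + (V_4 - V_2)/51 + (V_4 - 0)/11 = 0
Collecting terms (coefficients in siemens):
  0.2131·V_1 - 0.0001471·V_2 - 0.0001613·V_4 = 1.915
  0.02885·V_2 - 0.0001471·V_1 - 0.01961·V_4 = 0
  0.1107·V_4 - 0.0001613·V_1 - 0.01961·V_2 = 0
Solving these 3 simultaneous equations (Gaussian elimination) gives:
  V_1 = 8.987 V, V_2 = 0.06221 V, V_4 = 0.02412 V
Power in each resistor, P = (ΔV)²/R:
  P_R1 = (9 - 8.987)²/4.7 = 0.00003575 W
  P_R2 = (8.987 - 0.06221)²/6800 = 0.01171 W
  P_R3 = (0.06221 - 0)²/110 = 0.00003518 W
  P_R4 = (8.987 - 0.02412)²/6200 = 0.01296 W
  P_R5 = (0.06221 - 0.02412)²/51 = 0.00002845 W
  P_R6 = (0 - 0.02412)²/11 = 0.00005288 W
P_total = P_R1 + P_R2 + P_R3 + P_R4 + P_R5 + P_R6 = 0.02482 W

Final answer: 0.02482 W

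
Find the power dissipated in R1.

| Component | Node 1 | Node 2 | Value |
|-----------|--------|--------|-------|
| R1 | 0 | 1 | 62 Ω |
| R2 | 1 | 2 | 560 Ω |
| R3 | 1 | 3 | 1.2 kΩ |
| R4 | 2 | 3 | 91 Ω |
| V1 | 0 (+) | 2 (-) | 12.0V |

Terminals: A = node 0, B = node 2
Nodal analysis, taking node 2 as the 0 V reference.
Source V1 fixes V_0 = 12 V.
KCL at each unknown node (sum of currents leaving = 0; resistances in Ω):
  Node 1: (V_1 - 12)/62 + (V_1 - 0)/560 + (V_1 - V_3)/1200 = 0
  Node 3: (V_3 - V_1)/1200 + (V_3 - 0)/91 = 0
Collecting terms (coefficients in siemens):
  0.01875·V_1 - 0.0008333·V_3 = 0.1935
  0.01182·V_3 - 0.0008333·V_1 = 0
Determinant D = (0.01875)(0.01182) - (-0.0008333)(-0.0008333) = 0.000221
V_1 = [(0.1935)(0.01182) - (-0.0008333)(0)]/D = 10.36 V
V_3 = [(0.01875)(0) - (0.1935)(-0.0008333)]/D = 0.73 V
I_R1 = (V_0 - V_1)/R1 = (12 - 10.36)/62 = 0.02651 A
P_R1 = I_R1² × R1 = (0.02651)² × 62 = 0.04359 W

Final answer: 0.04359 W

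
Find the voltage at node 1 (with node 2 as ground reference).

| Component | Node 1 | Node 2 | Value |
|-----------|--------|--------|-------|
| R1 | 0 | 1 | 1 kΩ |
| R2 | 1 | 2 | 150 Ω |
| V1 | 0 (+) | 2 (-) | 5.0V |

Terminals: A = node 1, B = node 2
Nodal analysis, taking node 2 as the 0 V reference.
Source V1 fixes V_0 = 5 V.
KCL at each unknown node (sum of currents leaving = 0; resistances in Ω):
  Node 1: (V_1 - 5)/1000 + (V_1 - 0)/150 = 0
Collecting terms: 0.007667 × V_1 = 0.005  =>  V_1 = 0.6522 V
The requested potential is V_1 = 0.6522 V.

Final answer: V_1 = 0.6522 V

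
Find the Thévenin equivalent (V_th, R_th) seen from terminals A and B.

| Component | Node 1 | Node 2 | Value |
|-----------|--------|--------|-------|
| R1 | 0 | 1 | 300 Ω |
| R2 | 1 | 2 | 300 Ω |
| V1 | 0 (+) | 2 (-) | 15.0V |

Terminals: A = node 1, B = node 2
Step 1 — V_th is the open-circuit voltage V_A - V_B (nothing connected across the terminals).
Nodal analysis, taking node 2 as the 0 V reference.
Source V1 fixes V_0 = 15 V.
KCL at each unknown node (sum of currents leaving = 0; resistances in Ω):
  Node 1: (V_1 - 15)/300 + (V_1 - 0)/300 = 0
Collecting terms: 0.006667 × V_1 = 0.05  =>  V_1 = 7.5 V
V_th = V_1 - V_2 = 7.5 - 0 = 7.5 V
Step 2 — R_th: zero the source — replace V1 by a short circuit (node 2 merges into node 0) — and find the resistance seen between A (node 1) and B (node 0).
Reduce the network between node 1 (A) and node 0 (B) by series/parallel combination:
  Rp1 = R1 ‖ R2 (parallel, both between nodes 0 and 1) = 1/(1/300 + 1/300) = 150 Ω
R_th = 150 Ω

Final answer: V_th = 7.5 V, R_th = 150 Ω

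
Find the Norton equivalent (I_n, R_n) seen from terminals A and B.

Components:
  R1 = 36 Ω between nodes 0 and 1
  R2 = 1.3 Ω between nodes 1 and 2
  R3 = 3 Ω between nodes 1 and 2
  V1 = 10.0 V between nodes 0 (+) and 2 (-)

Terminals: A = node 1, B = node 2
Find the Thévenin equivalent first; then I_n = V_th/R_th and R_n = R_th.
Step 1 — V_th is the open-circuit voltage V_A - V_B (nothing connected across the terminals).
Nodal analysis, taking node 2 as the 0 V reference.
Source V1 fixes V_0 = 10 V.
KCL at each unknown node (sum of currents leaving = 0; resistances in Ω):
  Node 1: (V_1 - 10)/36 + (V_1 - 0)/1.3 + (V_1 - 0)/3 = 0
Collecting terms: 1.13 × V_1 = 0.2778  =>  V_1 = 0.2457 V
V_th = V_1 - V_2 = 0.2457 - 0 = 0.2457 V
Step 2 — R_th: zero the source — replace V1 by a short circuit (node 2 merges into node 0) — and find the resistance seen between A (node 1) and B (node 0).
Reduce the network between node 1 (A) and node 0 (B) by series/parallel combination:
  Rp1 = R1 ‖ R2 ‖ R3 (parallel, all between nodes 0 and 1) = 1/(1/36 + 1/1.3 + 1/3) = 0.8847 Ω
R_th = 0.8847 Ω
I_n = V_th/R_th = 0.2457/0.8847 = 0.2778 A, and R_n = R_th = 0.8847 Ω

Final answer: I_n = 0.2778 A, R_n = 0.8847 Ω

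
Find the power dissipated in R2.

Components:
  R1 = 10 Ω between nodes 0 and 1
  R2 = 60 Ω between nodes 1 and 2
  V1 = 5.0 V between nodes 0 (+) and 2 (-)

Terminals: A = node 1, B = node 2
Nodal analysis, taking node 2 as the 0 V reference.
Source V1 fixes V_0 = 5 V.
KCL at each unknown node (sum of currents leaving = 0; resistances in Ω):
  Node 1: (V_1 - 5)/10 + (V_1 - 0)/60 = 0
Collecting terms: 0.1167 × V_1 = 0.5  =>  V_1 = 4.286 V
I_R2 = (V_1 - V_2)/R2 = (4.286 - 0)/60 = 0.07143 A
P_R2 = I_R2² × R2 = (0.07143)² × 60 = 0.3061 W

Final answer: 0.3061 W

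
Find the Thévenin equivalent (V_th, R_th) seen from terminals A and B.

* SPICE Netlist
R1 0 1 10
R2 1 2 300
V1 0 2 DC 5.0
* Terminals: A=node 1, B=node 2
Step 1 — V_th is the open-circuit voltage V_A - V_B (nothing connected across the terminals).
Nodal analysis, taking node 2 as the 0 V reference.
Source V1 fixes V_0 = 5 V.
KCL at each unknown node (sum of currents leaving = 0; resistances in Ω):
  Node 1: (V_1 - 5)/10 + (V_1 - 0)/300 = 0
Collecting terms: 0.1033 × V_1 = 0.5  =>  V_1 = 4.839 V
V_th = V_1 - V_2 = 4.839 - 0 = 4.839 V
Step 2 — R_th: zero the source — replace V1 by a short circuit (node 2 merges into node 0) — and find the resistance seen between A (node 1) and B (node 0).
Reduce the network between node 1 (A) and node 0 (B) by series/parallel combination:
  Rp1 = R1 ‖ R2 (parallel, both between nodes 0 and 1) = 1/(1/10 + 1/300) = 9.677 Ω
R_th = 9.677 Ω

Final answer: V_th = 4.839 V, R_th = 9.677 Ω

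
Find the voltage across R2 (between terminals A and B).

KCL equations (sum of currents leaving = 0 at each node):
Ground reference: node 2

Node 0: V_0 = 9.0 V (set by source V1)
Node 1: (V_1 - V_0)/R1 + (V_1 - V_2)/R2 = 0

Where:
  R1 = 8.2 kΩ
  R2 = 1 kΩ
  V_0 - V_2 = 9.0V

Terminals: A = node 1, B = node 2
R1 and R2 are in series across V1 (node 0 → node 1 → node 2), and the output A–B is taken across R2, so this is a voltage divider.
Series current: I = V1/(R1 + R2) = 9/(8200 + 1000) = 9/9200 = 0.0009783 A
V_R2 = I × R2 = V1 × R2/(R1 + R2) = 9 × 1000/9200 = 0.9783 V

Final answer: 0.9783 V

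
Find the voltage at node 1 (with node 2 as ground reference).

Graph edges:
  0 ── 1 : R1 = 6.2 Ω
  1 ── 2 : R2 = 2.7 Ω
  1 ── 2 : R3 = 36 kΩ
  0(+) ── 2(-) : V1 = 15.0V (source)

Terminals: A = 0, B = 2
Nodal analysis, taking node 2 as the 0 V reference.
Source V1 fixes V_0 = 15 V.
KCL at each unknown node (sum of currents leaving = 0; resistances in Ω):
  Node 1: (V_1 - 15)/6.2 + (V_1 - 0)/2.7 + (V_1 - 0)/36000 = 0
Collecting terms: 0.5317 × V_1 = 2.419  =>  V_1 = 4.55 V
The requested potential is V_1 = 4.55 V.

Final answer: V_1 = 4.55 V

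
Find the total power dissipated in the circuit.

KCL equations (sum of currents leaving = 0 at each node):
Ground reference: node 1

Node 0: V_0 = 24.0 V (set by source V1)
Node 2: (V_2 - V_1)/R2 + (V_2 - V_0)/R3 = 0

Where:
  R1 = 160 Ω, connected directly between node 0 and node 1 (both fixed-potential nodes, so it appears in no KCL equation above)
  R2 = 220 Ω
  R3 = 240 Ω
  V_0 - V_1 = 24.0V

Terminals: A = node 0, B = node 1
Nodal analysis, taking node 1 as the 0 V reference.
Source V1 fixes V_0 = 24 V.
KCL at each unknown node (sum of currents leaving = 0; resistances in Ω):
  Node 2: (V_2 - 0)/220 + (V_2 - 24)/240 = 0
Collecting terms: 0.008712 × V_2 = 0.1  =>  V_2 = 11.48 V
Power in each resistor, P = (ΔV)²/R:
  P_R1 = (24 - 0)²/160 = 3.6 W
  P_R2 = (0 - 11.48)²/220 = 0.5989 W
  P_R3 = (24 - 11.48)²/240 = 0.6533 W
P_total = P_R1 + P_R2 + P_R3 = 4.852 W

Final answer: 4.852 W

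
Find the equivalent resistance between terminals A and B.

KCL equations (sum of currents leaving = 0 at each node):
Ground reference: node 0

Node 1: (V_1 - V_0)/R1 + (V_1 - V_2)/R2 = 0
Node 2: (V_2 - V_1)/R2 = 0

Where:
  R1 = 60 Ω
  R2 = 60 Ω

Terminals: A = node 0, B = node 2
Reduce the network between node 0 (A) and node 2 (B) by series/parallel combination:
  Rs1 = R1 + R2 (series, joined only at node 1) = 60 + 60 = 120 Ω
R_eq = 120 Ω

Final answer: 120 Ω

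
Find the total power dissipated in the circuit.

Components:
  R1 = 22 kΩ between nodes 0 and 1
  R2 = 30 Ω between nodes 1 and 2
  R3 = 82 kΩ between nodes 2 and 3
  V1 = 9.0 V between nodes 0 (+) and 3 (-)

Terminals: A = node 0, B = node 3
Nodal analysis, taking node 3 as the 0 V reference.
Source V1 fixes V_0 = 9 V.
KCL at each unknown node (sum of currents leaving = 0; resistances in Ω):
  Node 1: (V_1 - 9)/22000 + (V_1 - V_2)/30 = 0
  Node 2: (V_2 - V_1)/30 + (V_2 - 0)/82000 = 0
Collecting terms (coefficients in siemens):
  0.03338·V_1 - 0.03333·V_2 = 0.0004091
  0.03335·V_2 - 0.03333·V_1 = 0
Determinant D = (0.03338)(0.03335) - (-0.03333)(-0.03333) = 0.000001922
V_1 = [(0.0004091)(0.03335) - (-0.03333)(0)]/D = 7.097 V
V_2 = [(0.03338)(0) - (0.0004091)(-0.03333)]/D = 7.094 V
Power in each resistor, P = (ΔV)²/R:
  P_R1 = (9 - 7.097)²/22000 = 0.0001647 W
  P_R2 = (7.097 - 7.094)²/30 = 0.0000002245 W
  P_R3 = (7.094 - 0)²/82000 = 0.0006137 W
P_total = P_R1 + P_R2 + P_R3 = 0.0007786 W

Final answer: 0.0007786 W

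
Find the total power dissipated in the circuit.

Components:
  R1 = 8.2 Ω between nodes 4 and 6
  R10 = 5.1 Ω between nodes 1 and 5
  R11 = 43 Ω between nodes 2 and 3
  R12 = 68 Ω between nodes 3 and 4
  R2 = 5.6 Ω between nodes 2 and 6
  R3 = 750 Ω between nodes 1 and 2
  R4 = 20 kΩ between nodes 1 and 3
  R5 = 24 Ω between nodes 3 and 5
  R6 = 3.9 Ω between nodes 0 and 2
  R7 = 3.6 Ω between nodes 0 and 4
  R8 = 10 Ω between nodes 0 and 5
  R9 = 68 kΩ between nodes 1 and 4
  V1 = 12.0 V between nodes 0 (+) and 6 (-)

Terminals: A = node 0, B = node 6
Nodal analysis, taking node 6 as the 0 V reference.
Source V1 fixes V_0 = 12 V.
KCL at each unknown node (sum of currents leaving = 0; resistances in Ω):
  Node 1: (V_1 - V_2)/750 + (V_1 - V_3)/20000 + (V_1 - V_4)/68000 + (V_1 - V_5)/5.1 = 0
  Node 2: (V_2 - 0)/5.6 + (V_2 - V_1)/750 + (V_2 - 12)/3.9 + (V_2 - V_3)/43 = 0
  Node 3: (V_3 - V_1)/20000 + (V_3 - V_5)/24 + (V_3 - V_2)/43 + (V_3 - V_4)/68 = 0
  Node 4: (V_4 - 0)/8.2 + (V_4 - 12)/3.6 + (V_4 - V_1)/68000 + (V_4 - V_3)/68 = 0
  Node 5: (V_5 - V_3)/24 + (V_5 - 12)/10 + (V_5 - V_1)/5.1 = 0
Collecting terms (coefficients in siemens):
  0.1975·V_1 - 0.001333·V_2 - 0.00005·V_3 - 0.00001471·V_4 - 0.1961·V_5 = 0
  0.4596·V_2 - 0.001333·V_1 - 0.02326·V_3 = 3.077
  0.07968·V_3 - 0.00005·V_1 - 0.02326·V_2 - 0.01471·V_4 - 0.04167·V_5 = 0
  0.4144·V_4 - 0.00001471·V_1 - 0.01471·V_3 = 3.333
  0.3377·V_5 - 0.1961·V_1 - 0.04167·V_3 = 1.2
Solving these 5 simultaneous equations (Gaussian elimination) gives:
  V_1 = 11.21 V, V_2 = 7.21 V, V_3 = 9.534 V, V_4 = 8.381 V
  V_5 = 11.24 V
Power in each resistor, P = (ΔV)²/R:
  P_R1 = (8.381 - 0)²/8.2 = 8.567 W
  P_R2 = (7.21 - 0)²/5.6 = 9.283 W
  P_R3 = (11.21 - 7.21)²/750 = 0.02131 W
  P_R4 = (11.21 - 9.534)²/20000 = 0.0001401 W
  P_R5 = (9.534 - 11.24)²/24 = 0.1207 W
  P_R6 = (12 - 7.21)²/3.9 = 5.883 W
  P_R7 = (12 - 8.381)²/3.6 = 3.637 W
  P_R8 = (12 - 11.24)²/10 = 0.05833 W
  P_R9 = (11.21 - 8.381)²/68000 = 0.0001175 W
  P_R10 = (11.21 - 11.24)²/5.1 = 0.0001518 W
  P_R11 = (7.21 - 9.534)²/43 = 0.1256 W
  P_R12 = (9.534 - 8.381)²/68 = 0.01954 W
P_total = P_R1 + P_R2 + P_R3 + P_R4 + P_R5 + P_R6 + P_R7 + P_R8 + P_R9 + P_R10 + P_R11 + P_R12 = 27.72 W

Final answer: 27.72 W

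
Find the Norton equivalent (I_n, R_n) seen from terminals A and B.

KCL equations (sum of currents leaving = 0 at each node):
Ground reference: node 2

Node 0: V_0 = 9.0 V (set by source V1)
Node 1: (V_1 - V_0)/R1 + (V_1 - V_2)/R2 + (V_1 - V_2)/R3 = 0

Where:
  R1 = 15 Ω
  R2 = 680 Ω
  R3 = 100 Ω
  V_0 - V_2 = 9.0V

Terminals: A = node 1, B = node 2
Find the Thévenin equivalent first; then I_n = V_th/R_th and R_n = R_th.
Step 1 — V_th is the open-circuit voltage V_A - V_B (nothing connected across the terminals).
Nodal analysis, taking node 2 as the 0 V reference.
Source V1 fixes V_0 = 9 V.
KCL at each unknown node (sum of currents leaving = 0; resistances in Ω):
  Node 1: (V_1 - 9)/15 + (V_1 - 0)/680 + (V_1 - 0)/100 = 0
Collecting terms: 0.07814 × V_1 = 0.6  =>  V_1 = 7.679 V
V_th = V_1 - V_2 = 7.679 - 0 = 7.679 V
Step 2 — R_th: zero the source — replace V1 by a short circuit (node 2 merges into node 0) — and find the resistance seen between A (node 1) and B (node 0).
Reduce the network between node 1 (A) and node 0 (B) by series/parallel combination:
  Rp1 = R1 ‖ R2 ‖ R3 (parallel, all between nodes 0 and 1) = 1/(1/15 + 1/680 + 1/100) = 12.8 Ω
R_th = 12.8 Ω
I_n = V_th/R_th = 7.679/12.8 = 0.6 A, and R_n = R_th = 12.8 Ω

Final answer: I_n = 0.6 A, R_n = 12.8 Ω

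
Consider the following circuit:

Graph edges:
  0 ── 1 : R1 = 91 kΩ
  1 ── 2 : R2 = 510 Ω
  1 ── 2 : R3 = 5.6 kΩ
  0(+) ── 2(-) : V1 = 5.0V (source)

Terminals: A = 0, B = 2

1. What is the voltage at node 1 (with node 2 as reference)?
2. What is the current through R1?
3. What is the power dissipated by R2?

Nodal analysis, taking node 2 as the 0 V reference.
Source V1 fixes V_0 = 5 V.
KCL at each unknown node (sum of currents leaving = 0; resistances in Ω):
  Node 1: (V_1 - 5)/91000 + (V_1 - 0)/510 + (V_1 - 0)/5600 = 0
Collecting terms: 0.00215 × V_1 = 0.00005495  =>  V_1 = 0.02555 V
Part 1:
  Read off the nodal solution: V_1 = 0.02555 V
Part 2:
  I_R1 = (V_0 - V_1)/R1 = (5 - 0.02555)/91000 = 0.00005466 A
  Magnitude: I_R1 = 0.00005466 A
Part 3:
  I_R2 = (V_1 - V_2)/R2 = (0.02555 - 0)/510 = 0.0000501 A
  P_R2 = I_R2² × R2 = (0.0000501)² × 510 = 0.00000128 W

Final answers:
1. V_1 = 0.02555 V
2. I_R1 = 5.466e-05 A
3. P_R2 = 1.28e-06 W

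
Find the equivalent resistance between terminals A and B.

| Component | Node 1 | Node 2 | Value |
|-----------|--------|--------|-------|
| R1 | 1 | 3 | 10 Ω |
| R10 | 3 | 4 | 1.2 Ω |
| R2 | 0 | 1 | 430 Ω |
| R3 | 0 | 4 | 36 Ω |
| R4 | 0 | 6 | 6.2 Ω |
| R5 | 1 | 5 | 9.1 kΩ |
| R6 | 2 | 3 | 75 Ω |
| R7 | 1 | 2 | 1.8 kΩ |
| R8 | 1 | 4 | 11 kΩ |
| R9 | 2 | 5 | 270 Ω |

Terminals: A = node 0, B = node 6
Reduce the network between node 0 (A) and node 6 (B) by series/parallel combination:
  Rs1 = R5 + R9 (series, joined only at node 5) = 9100 + 270 = 9370 Ω
  Rp1 = R7 ‖ Rs1 (parallel, both between nodes 1 and 2) = 1/(1/1800 + 1/9370) = 1510 Ω
  Rs2 = R6 + Rp1 (series, joined only at node 2) = 75 + 1510 = 1585 Ω
  Rp2 = R1 ‖ Rs2 (parallel, both between nodes 1 and 3) = 1/(1/10 + 1/1585) = 9.937 Ω
  Rs3 = R10 + Rp2 (series, joined only at node 3) = 1.2 + 9.937 = 11.14 Ω
  Rp3 = R8 ‖ Rs3 (parallel, both between nodes 1 and 4) = 1/(1/11000 + 1/11.14) = 11.13 Ω
  Rs4 = R2 + Rp3 (series, joined only at node 1) = 430 + 11.13 = 441.1 Ω
  Rp4 = R3 ‖ Rs4 (parallel, both between nodes 0 and 4) = 1/(1/36 + 1/441.1) = 33.28 Ω
  Rp4 touches the rest of the network only at node 0 (its other end, node 4, goes nowhere), so no current can flow through it — remove it.
R_eq = 6.2 Ω

Final answer: 6.2 Ω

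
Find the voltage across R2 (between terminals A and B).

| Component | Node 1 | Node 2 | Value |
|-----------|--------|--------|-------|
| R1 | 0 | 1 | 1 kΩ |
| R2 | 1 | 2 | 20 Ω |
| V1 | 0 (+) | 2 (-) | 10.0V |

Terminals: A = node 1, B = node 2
R1 and R2 are in series across V1 (node 0 → node 1 → node 2), and the output A–B is taken across R2, so this is a voltage divider.
Series current: I = V1/(R1 + R2) = 10/(1000 + 20) = 10/1020 = 0.009804 A
V_R2 = I × R2 = V1 × R2/(R1 + R2) = 10 × 20/1020 = 0.1961 V

Final answer: 0.1961 V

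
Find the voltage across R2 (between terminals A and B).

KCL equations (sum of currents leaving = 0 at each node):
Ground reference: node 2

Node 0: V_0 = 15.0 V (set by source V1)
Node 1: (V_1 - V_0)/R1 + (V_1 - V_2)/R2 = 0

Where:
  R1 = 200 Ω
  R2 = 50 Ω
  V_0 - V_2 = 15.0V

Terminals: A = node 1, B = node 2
R1 and R2 are in series across V1 (node 0 → node 1 → node 2), and the output A–B is taken across R2, so this is a voltage divider.
Series current: I = V1/(R1 + R2) = 15/(200 + 50) = 15/250 = 0.06 A
V_R2 = I × R2 = V1 × R2/(R1 + R2) = 15 × 50/250 = 3 V

Final answer: 3 V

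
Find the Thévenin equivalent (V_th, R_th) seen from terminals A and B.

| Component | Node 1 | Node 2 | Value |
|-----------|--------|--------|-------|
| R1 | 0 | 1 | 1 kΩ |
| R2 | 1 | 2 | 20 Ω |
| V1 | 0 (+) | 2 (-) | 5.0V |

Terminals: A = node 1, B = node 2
Step 1 — V_th is the open-circuit voltage V_A - V_B (nothing connected across the terminals).
Nodal analysis, taking node 2 as the 0 V reference.
Source V1 fixes V_0 = 5 V.
KCL at each unknown node (sum of currents leaving = 0; resistances in Ω):
  Node 1: (V_1 - 5)/1000 + (V_1 - 0)/20 = 0
Collecting terms: 0.051 × V_1 = 0.005  =>  V_1 = 0.09804 V
V_th = V_1 - V_2 = 0.09804 - 0 = 0.09804 V
Step 2 — R_th: zero the source — replace V1 by a short circuit (node 2 merges into node 0) — and find the resistance seen between A (node 1) and B (node 0).
Reduce the network between node 1 (A) and node 0 (B) by series/parallel combination:
  Rp1 = R1 ‖ R2 (parallel, both between nodes 0 and 1) = 1/(1/1000 + 1/20) = 19.61 Ω
R_th = 19.61 Ω

Final answer: V_th = 0.09804 V, R_th = 19.61 Ω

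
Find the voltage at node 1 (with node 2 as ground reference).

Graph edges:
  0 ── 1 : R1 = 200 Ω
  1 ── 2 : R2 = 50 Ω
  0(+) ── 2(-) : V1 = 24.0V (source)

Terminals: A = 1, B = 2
Nodal analysis, taking node 2 as the 0 V reference.
Source V1 fixes V_0 = 24 V.
KCL at each unknown node (sum of currents leaving = 0; resistances in Ω):
  Node 1: (V_1 - 24)/200 + (V_1 - 0)/50 = 0
Collecting terms: 0.025 × V_1 = 0.12  =>  V_1 = 4.8 V
The requested potential is V_1 = 4.8 V.

Final answer: V_1 = 4.8 V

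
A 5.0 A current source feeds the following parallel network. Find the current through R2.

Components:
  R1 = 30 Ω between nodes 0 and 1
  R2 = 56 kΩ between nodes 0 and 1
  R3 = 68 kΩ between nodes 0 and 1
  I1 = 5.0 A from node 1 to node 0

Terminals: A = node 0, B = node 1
All resistors sit directly between nodes 0 and 1, so they are in parallel and share one voltage V; the full source current 5 A splits among them.
1/R_par = 1/30 + 1/56000 + 1/68000 = 0.03337 S  =>  R_par = 29.97 Ω
V = I × R_par = 5 × 29.97 = 149.9 V
I_R2 = V/R2 = 149.9/56000 = 0.002676 A

Final answer: 0.002676 A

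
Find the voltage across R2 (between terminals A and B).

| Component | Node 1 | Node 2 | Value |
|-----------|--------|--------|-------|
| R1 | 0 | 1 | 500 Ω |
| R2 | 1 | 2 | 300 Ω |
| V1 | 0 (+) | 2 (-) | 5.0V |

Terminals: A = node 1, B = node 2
R1 and R2 are in series across V1 (node 0 → node 1 → node 2), and the output A–B is taken across R2, so this is a voltage divider.
Series current: I = V1/(R1 + R2) = 5/(500 + 300) = 5/800 = 0.00625 A
V_R2 = I × R2 = V1 × R2/(R1 + R2) = 5 × 300/800 = 1.875 V

Final answer: 1.875 V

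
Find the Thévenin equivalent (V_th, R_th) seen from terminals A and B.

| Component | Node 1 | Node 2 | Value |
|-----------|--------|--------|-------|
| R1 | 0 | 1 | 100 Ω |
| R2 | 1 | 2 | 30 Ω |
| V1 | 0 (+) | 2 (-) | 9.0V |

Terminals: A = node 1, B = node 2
Step 1 — V_th is the open-circuit voltage V_A - V_B (nothing connected across the terminals).
Nodal analysis, taking node 2 as the 0 V reference.
Source V1 fixes V_0 = 9 V.
KCL at each unknown node (sum of currents leaving = 0; resistances in Ω):
  Node 1: (V_1 - 9)/100 + (V_1 - 0)/30 = 0
Collecting terms: 0.04333 × V_1 = 0.09  =>  V_1 = 2.077 V
V_th = V_1 - V_2 = 2.077 - 0 = 2.077 V
Step 2 — R_th: zero the source — replace V1 by a short circuit (node 2 merges into node 0) — and find the resistance seen between A (node 1) and B (node 0).
Reduce the network between node 1 (A) and node 0 (B) by series/parallel combination:
  Rp1 = R1 ‖ R2 (parallel, both between nodes 0 and 1) = 1/(1/100 + 1/30) = 23.08 Ω
R_th = 23.08 Ω

Final answer: V_th = 2.077 V, R_th = 23.08 Ω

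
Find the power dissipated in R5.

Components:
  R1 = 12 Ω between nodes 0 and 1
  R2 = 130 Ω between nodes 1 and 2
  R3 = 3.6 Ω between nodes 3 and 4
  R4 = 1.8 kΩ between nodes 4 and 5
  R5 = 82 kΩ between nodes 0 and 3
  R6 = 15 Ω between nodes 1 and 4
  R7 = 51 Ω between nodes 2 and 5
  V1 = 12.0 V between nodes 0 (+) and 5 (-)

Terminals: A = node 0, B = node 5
Nodal analysis, taking node 5 as the 0 V reference.
Source V1 fixes V_0 = 12 V.
KCL at each unknown node (sum of currents leaving = 0; resistances in Ω):
  Node 1: (V_1 - 12)/12 + (V_1 - V_2)/130 + (V_1 - V_4)/15 = 0
  Node 2: (V_2 - V_1)/130 + (V_2 - 0)/51 = 0
  Node 3: (V_3 - V_4)/3.6 + (V_3 - 12)/82000 = 0
  Node 4: (V_4 - V_3)/3.6 + (V_4 - 0)/1800 + (V_4 - V_1)/15 = 0
Collecting terms (coefficients in siemens):
  0.1577·V_1 - 0.007692·V_2 - 0.06667·V_4 = 1
  0.0273·V_2 - 0.007692·V_1 = 0
  0.2778·V_3 - 0.2778·V_4 = 0.0001463
  0.345·V_4 - 0.06667·V_1 - 0.2778·V_3 = 0
Solving these 4 simultaneous equations (Gaussian elimination) gives:
  V_1 = 11.18 V, V_2 = 3.151 V, V_3 = 11.09 V, V_4 = 11.09 V
I_R5 = (V_0 - V_3)/R5 = (12 - 11.09)/82000 = 0.00001107 A
P_R5 = I_R5² × R5 = (0.00001107)² × 82000 = 0.00001004 W

Final answer: 1.004e-05 W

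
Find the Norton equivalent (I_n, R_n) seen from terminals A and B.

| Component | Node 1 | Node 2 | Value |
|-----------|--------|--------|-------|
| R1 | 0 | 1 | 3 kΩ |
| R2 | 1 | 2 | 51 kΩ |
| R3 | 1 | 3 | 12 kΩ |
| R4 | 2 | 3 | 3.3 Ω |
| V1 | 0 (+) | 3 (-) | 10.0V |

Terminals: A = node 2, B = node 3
Find the Thévenin equivalent first; then I_n = V_th/R_th and R_n = R_th.
Step 1 — V_th is the open-circuit voltage V_A - V_B (nothing connected across the terminals).
Nodal analysis, taking node 3 as the 0 V reference.
Source V1 fixes V_0 = 10 V.
KCL at each unknown node (sum of currents leaving = 0; resistances in Ω):
  Node 1: (V_1 - 10)/3000 + (V_1 - V_2)/51000 + (V_1 - 0)/12000 = 0
  Node 2: (V_2 - V_1)/51000 + (V_2 - 0)/3.3 = 0
Collecting terms (coefficients in siemens):
  0.0004363·V_1 - 0.00001961·V_2 = 0.003333
  0.303·V_2 - 0.00001961·V_1 = 0
Determinant D = (0.0004363)(0.303) - (-0.00001961)(-0.00001961) = 0.0001322
V_1 = [(0.003333)(0.303) - (-0.00001961)(0)]/D = 7.64 V
V_2 = [(0.0004363)(0) - (0.003333)(-0.00001961)]/D = 0.0004944 V
V_th = V_2 - V_3 = 0.0004944 - 0 = 0.0004944 V
Step 2 — R_th: zero the source — replace V1 by a short circuit (node 3 merges into node 0) — and find the resistance seen between A (node 2) and B (node 0).
Reduce the network between node 2 (A) and node 0 (B) by series/parallel combination:
  Rp1 = R1 ‖ R3 (parallel, both between nodes 0 and 1) = 1/(1/3000 + 1/12000) = 2400 Ω
  Rs1 = R2 + Rp1 (series, joined only at node 1) = 51000 + 2400 = 53400 Ω
  Rp2 = R4 ‖ Rs1 (parallel, both between nodes 0 and 2) = 1/(1/3.3 + 1/53400) = 3.3 Ω
R_th = 3.3 Ω
I_n = V_th/R_th = 0.0004944/3.3 = 0.0001498 A, and R_n = R_th = 3.3 Ω

Final answer: I_n = 0.0001498 A, R_n = 3.3 Ω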